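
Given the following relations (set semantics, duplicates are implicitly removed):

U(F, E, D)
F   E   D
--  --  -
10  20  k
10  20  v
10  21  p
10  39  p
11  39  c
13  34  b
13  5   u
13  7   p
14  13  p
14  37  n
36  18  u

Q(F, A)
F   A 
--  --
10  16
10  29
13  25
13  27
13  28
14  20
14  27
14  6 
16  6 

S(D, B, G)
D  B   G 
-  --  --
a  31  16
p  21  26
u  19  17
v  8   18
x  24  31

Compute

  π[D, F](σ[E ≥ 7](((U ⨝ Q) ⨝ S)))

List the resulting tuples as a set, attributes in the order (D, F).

Joining U and Q on F yields {(10, 20, k, 16), (10, 20, k, 29), (10, 20, v, 16), (10, 20, v, 29), (10, 21, p, 16), (10, 21, p, 29), (10, 39, p, 16), (10, 39, p, 29), (13, 34, b, 25), (13, 34, b, 27), (13, 34, b, 28), (13, 5, u, 25), (13, 5, u, 27), (13, 5, u, 28), (13, 7, p, 25), (13, 7, p, 27), (13, 7, p, 28), (14, 13, p, 20), (14, 13, p, 27), (14, 13, p, 6), (14, 37, n, 20), (14, 37, n, 27), (14, 37, n, 6)}.
Joining (U ⨝ Q) and S on D yields {(10, 20, v, 16, 8, 18), (10, 20, v, 29, 8, 18), (10, 21, p, 16, 21, 26), (10, 21, p, 29, 21, 26), (10, 39, p, 16, 21, 26), (10, 39, p, 29, 21, 26), (13, 5, u, 25, 19, 17), (13, 5, u, 27, 19, 17), (13, 5, u, 28, 19, 17), (13, 7, p, 25, 21, 26), (13, 7, p, 27, 21, 26), (13, 7, p, 28, 21, 26), (14, 13, p, 20, 21, 26), (14, 13, p, 27, 21, 26), (14, 13, p, 6, 21, 26)}.
Selection E ≥ 7: {(10, 20, v, 16, 8, 18), (10, 20, v, 29, 8, 18), (10, 21, p, 16, 21, 26), (10, 21, p, 29, 21, 26), (10, 39, p, 16, 21, 26), (10, 39, p, 29, 21, 26), (13, 7, p, 25, 21, 26), (13, 7, p, 27, 21, 26), (13, 7, p, 28, 21, 26), (14, 13, p, 20, 21, 26), (14, 13, p, 27, 21, 26), (14, 13, p, 6, 21, 26)}
π[D, F]: project onto (D, F) (8 duplicate(s) eliminated) → {(p, 10), (p, 13), (p, 14), (v, 10)}

{(p, 10), (p, 13), (p, 14), (v, 10)}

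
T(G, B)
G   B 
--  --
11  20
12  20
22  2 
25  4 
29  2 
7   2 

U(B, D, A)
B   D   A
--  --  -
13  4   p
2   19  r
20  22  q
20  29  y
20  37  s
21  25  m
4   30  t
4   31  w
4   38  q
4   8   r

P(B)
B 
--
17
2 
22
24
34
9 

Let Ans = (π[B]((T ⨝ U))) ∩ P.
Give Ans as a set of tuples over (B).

Natural join on B: {(11, 20, 22, q), (11, 20, 29, y), (11, 20, 37, s), (12, 20, 22, q), (12, 20, 29, y), (12, 20, 37, s), (22, 2, 19, r), (25, 4, 30, t), (25, 4, 31, w), (25, 4, 38, q), (25, 4, 8, r), (29, 2, 19, r), (7, 2, 19, r)}
π[B]: project onto (B) (10 duplicate(s) eliminated) → {2, 20, 4}
Taking the intersection: {2}

{2}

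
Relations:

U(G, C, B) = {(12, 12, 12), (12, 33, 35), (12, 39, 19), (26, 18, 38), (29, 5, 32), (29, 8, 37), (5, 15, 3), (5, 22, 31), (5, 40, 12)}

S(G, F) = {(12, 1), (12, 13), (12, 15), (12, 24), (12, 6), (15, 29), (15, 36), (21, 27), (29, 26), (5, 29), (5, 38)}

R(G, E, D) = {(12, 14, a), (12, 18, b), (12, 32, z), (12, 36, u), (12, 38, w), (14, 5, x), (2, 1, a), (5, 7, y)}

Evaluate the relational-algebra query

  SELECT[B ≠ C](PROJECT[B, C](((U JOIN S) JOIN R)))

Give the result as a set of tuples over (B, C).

{(12, 40), (19, 39), (3, 15), (31, 22), (35, 33)}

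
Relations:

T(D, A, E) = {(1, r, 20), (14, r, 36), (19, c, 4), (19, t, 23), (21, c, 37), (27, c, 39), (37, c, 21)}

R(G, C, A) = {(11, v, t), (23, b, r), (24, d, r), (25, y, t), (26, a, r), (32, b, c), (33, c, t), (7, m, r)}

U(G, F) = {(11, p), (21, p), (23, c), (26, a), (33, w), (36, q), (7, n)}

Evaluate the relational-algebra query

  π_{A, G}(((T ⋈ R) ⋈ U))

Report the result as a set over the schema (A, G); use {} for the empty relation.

{(r, 23), (r, 26), (r, 7), (t, 11), (t, 33)}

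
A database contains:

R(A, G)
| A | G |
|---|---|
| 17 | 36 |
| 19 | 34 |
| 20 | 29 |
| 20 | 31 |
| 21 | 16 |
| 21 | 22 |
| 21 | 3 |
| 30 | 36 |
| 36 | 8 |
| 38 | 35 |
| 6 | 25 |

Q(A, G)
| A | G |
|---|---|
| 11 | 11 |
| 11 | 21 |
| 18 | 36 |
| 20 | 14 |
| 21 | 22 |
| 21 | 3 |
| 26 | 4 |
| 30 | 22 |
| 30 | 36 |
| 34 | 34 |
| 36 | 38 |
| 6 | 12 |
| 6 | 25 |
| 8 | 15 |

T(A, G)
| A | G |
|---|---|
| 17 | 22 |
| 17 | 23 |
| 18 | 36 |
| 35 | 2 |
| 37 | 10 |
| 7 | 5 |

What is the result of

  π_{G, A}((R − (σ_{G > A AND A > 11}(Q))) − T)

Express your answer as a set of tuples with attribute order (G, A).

{(16, 21), (25, 6), (29, 20), (3, 21), (31, 20), (34, 19), (35, 38), (36, 17), (8, 36)}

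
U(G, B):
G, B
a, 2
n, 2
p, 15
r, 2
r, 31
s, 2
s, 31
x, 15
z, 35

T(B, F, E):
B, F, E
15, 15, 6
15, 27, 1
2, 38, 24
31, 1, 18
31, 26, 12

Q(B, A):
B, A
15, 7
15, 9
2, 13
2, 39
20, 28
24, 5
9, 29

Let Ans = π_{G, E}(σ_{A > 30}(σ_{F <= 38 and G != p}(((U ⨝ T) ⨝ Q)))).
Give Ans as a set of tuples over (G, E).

{(a, 24), (n, 24), (r, 24), (s, 24)}

Natural join on B: {(a, 2, 38, 24), (n, 2, 38, 24), (p, 15, 15, 6), (p, 15, 27, 1), (r, 2, 38, 24), (r, 31, 1, 18), (r, 31, 26, 12), (s, 2, 38, 24), (s, 31, 1, 18), (s, 31, 26, 12), (x, 15, 15, 6), (x, 15, 27, 1)}
Natural join on B: {(a, 2, 38, 24, 13), (a, 2, 38, 24, 39), (n, 2, 38, 24, 13), (n, 2, 38, 24, 39), (p, 15, 15, 6, 7), (p, 15, 15, 6, 9), (p, 15, 27, 1, 7), (p, 15, 27, 1, 9), (r, 2, 38, 24, 13), (r, 2, 38, 24, 39), (s, 2, 38, 24, 13), (s, 2, 38, 24, 39), (x, 15, 15, 6, 7), (x, 15, 15, 6, 9), (x, 15, 27, 1, 7), (x, 15, 27, 1, 9)}
Filtering on F <= 38 and G != p leaves {(a, 2, 38, 24, 13), (a, 2, 38, 24, 39), (n, 2, 38, 24, 13), (n, 2, 38, 24, 39), (r, 2, 38, 24, 13), (r, 2, 38, 24, 39), (s, 2, 38, 24, 13), (s, 2, 38, 24, 39), (x, 15, 15, 6, 7), (x, 15, 15, 6, 9), (x, 15, 27, 1, 7), (x, 15, 27, 1, 9)}.
Filtering on A > 30 leaves {(a, 2, 38, 24, 39), (n, 2, 38, 24, 39), (r, 2, 38, 24, 39), (s, 2, 38, 24, 39)}.
Projecting to G, E: {(a, 24), (n, 24), (r, 24), (s, 24)}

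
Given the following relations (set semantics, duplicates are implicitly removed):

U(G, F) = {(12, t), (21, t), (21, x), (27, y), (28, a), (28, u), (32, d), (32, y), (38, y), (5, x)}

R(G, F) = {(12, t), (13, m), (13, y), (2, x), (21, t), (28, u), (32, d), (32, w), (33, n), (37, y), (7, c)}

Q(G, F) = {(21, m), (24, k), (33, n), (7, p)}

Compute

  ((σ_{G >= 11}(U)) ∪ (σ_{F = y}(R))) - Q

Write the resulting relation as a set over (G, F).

Selection G >= 11: {(12, t), (21, t), (21, x), (27, y), (28, a), (28, u), (32, d), (32, y), (38, y)}
Selection F = y: {(13, y), (37, y)}
Union: {(12, t), (21, t), (21, x), (27, y), (28, a), (28, u), (32, d), (32, y), (38, y)} with {(13, y), (37, y)} → {(12, t), (13, y), (21, t), (21, x), (27, y), (28, a), (28, u), (32, d), (32, y), (37, y), (38, y)}
Difference: {(12, t), (13, y), (21, t), (21, x), (27, y), (28, a), (28, u), (32, d), (32, y), (37, y), (38, y)} with {(21, m), (24, k), (33, n), (7, p)} → {(12, t), (13, y), (21, t), (21, x), (27, y), (28, a), (28, u), (32, d), (32, y), (37, y), (38, y)}

{(12, t), (13, y), (21, t), (21, x), (27, y), (28, a), (28, u), (32, d), (32, y), (37, y), (38, y)}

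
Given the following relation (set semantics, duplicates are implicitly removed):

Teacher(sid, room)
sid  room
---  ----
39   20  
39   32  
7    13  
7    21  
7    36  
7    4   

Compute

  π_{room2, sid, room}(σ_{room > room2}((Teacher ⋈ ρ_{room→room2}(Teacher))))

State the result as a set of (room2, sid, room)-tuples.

ρ[room→room2]: schema becomes (sid, room2); tuples unchanged.
Teacher ⋈ ρ_{room→room2}(Teacher) (natural join on sid): {(39, 20, 20), (39, 20, 32), (39, 32, 20), (39, 32, 32), (7, 13, 13), (7, 13, 21), (7, 13, 36), (7, 13, 4), (7, 21, 13), (7, 21, 21), (7, 21, 36), (7, 21, 4), (7, 36, 13), (7, 36, 21), (7, 36, 36), (7, 36, 4), (7, 4, 13), (7, 4, 21), (7, 4, 36), (7, 4, 4)}
σ[room > room2]: keep tuples satisfying room > room2 → {(39, 32, 20), (7, 13, 4), (7, 21, 13), (7, 21, 4), (7, 36, 13), (7, 36, 21), (7, 36, 4)}
π[room2, sid, room]: project onto (room2, sid, room) → {(13, 7, 21), (13, 7, 36), (20, 39, 32), (21, 7, 36), (4, 7, 13), (4, 7, 21), (4, 7, 36)}

{(13, 7, 21), (13, 7, 36), (20, 39, 32), (21, 7, 36), (4, 7, 13), (4, 7, 21), (4, 7, 36)}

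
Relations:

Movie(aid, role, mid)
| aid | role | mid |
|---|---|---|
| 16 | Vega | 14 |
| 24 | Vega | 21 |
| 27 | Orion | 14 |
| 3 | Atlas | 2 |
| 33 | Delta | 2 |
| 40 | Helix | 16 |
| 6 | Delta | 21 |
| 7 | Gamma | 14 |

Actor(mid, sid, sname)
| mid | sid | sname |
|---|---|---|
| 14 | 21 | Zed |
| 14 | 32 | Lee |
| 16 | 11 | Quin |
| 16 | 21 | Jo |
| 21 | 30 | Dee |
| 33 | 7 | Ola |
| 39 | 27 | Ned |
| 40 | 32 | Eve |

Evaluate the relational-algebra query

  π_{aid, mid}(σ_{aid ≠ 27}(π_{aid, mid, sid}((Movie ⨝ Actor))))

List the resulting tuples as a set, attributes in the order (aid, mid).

Natural join on mid: {(16, Vega, 14, 21, Zed), (16, Vega, 14, 32, Lee), (24, Vega, 21, 30, Dee), (27, Orion, 14, 21, Zed), (27, Orion, 14, 32, Lee), (40, Helix, 16, 11, Quin), (40, Helix, 16, 21, Jo), (6, Delta, 21, 30, Dee), (7, Gamma, 14, 21, Zed), (7, Gamma, 14, 32, Lee)}
Keep only column(s) aid, mid, sid: {(16, 14, 21), (16, 14, 32), (24, 21, 30), (27, 14, 21), (27, 14, 32), (40, 16, 11), (40, 16, 21), (6, 21, 30), (7, 14, 21), (7, 14, 32)}
Filtering on aid ≠ 27 leaves {(16, 14, 21), (16, 14, 32), (24, 21, 30), (40, 16, 11), (40, 16, 21), (6, 21, 30), (7, 14, 21), (7, 14, 32)}.
Keep only column(s) aid, mid (3 duplicate(s) eliminated): {(16, 14), (24, 21), (40, 16), (6, 21), (7, 14)}

{(16, 14), (24, 21), (40, 16), (6, 21), (7, 14)}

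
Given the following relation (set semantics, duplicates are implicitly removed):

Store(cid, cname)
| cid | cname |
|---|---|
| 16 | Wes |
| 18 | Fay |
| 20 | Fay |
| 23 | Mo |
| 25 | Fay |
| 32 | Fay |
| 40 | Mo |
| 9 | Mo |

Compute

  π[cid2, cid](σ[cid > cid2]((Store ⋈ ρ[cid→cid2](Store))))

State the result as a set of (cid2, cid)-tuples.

{(18, 20), (18, 25), (18, 32), (20, 25), (20, 32), (23, 40), (25, 32), (9, 23), (9, 40)}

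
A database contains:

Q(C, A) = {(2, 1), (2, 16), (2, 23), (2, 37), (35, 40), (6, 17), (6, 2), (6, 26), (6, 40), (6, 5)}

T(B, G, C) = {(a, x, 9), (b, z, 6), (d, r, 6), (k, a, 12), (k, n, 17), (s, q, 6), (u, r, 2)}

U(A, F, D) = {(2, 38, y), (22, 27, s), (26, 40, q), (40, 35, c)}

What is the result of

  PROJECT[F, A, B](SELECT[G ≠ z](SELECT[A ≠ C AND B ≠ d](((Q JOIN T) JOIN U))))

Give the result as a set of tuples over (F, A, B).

Joining Q and T on C yields {(2, 1, u, r), (2, 16, u, r), (2, 23, u, r), (2, 37, u, r), (6, 17, b, z), (6, 17, d, r), (6, 17, s, q), (6, 2, b, z), (6, 2, d, r), (6, 2, s, q), (6, 26, b, z), (6, 26, d, r), (6, 26, s, q), (6, 40, b, z), (6, 40, d, r), (6, 40, s, q), (6, 5, b, z), (6, 5, d, r), (6, 5, s, q)}.
Joining (Q JOIN T) and U on A yields {(6, 2, b, z, 38, y), (6, 2, d, r, 38, y), (6, 2, s, q, 38, y), (6, 26, b, z, 40, q), (6, 26, d, r, 40, q), (6, 26, s, q, 40, q), (6, 40, b, z, 35, c), (6, 40, d, r, 35, c), (6, 40, s, q, 35, c)}.
Selection A ≠ C AND B ≠ d: {(6, 2, b, z, 38, y), (6, 2, s, q, 38, y), (6, 26, b, z, 40, q), (6, 26, s, q, 40, q), (6, 40, b, z, 35, c), (6, 40, s, q, 35, c)}
Selection G ≠ z: {(6, 2, s, q, 38, y), (6, 26, s, q, 40, q), (6, 40, s, q, 35, c)}
Keep only column(s) F, A, B: {(35, 40, s), (38, 2, s), (40, 26, s)}

{(35, 40, s), (38, 2, s), (40, 26, s)}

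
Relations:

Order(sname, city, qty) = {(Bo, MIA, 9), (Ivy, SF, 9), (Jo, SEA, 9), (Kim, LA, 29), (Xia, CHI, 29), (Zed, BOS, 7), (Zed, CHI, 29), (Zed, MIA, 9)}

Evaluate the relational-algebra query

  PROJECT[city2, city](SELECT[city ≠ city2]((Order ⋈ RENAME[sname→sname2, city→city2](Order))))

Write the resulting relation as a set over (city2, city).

ρ[sname→sname2, city→city2]: schema becomes (sname2, city2, qty); tuples unchanged.
Joining Order and RENAME[sname→sname2, city→city2](Order) on qty yields {(Bo, MIA, 9, Bo, MIA), (Bo, MIA, 9, Ivy, SF), (Bo, MIA, 9, Jo, SEA), (Bo, MIA, 9, Zed, MIA), (Ivy, SF, 9, Bo, MIA), (Ivy, SF, 9, Ivy, SF), (Ivy, SF, 9, Jo, SEA), (Ivy, SF, 9, Zed, MIA), (Jo, SEA, 9, Bo, MIA), (Jo, SEA, 9, Ivy, SF), (Jo, SEA, 9, Jo, SEA), (Jo, SEA, 9, Zed, MIA), (Kim, LA, 29, Kim, LA), (Kim, LA, 29, Xia, CHI), (Kim, LA, 29, Zed, CHI), (Xia, CHI, 29, Kim, LA), (Xia, CHI, 29, Xia, CHI), (Xia, CHI, 29, Zed, CHI), (Zed, BOS, 7, Zed, BOS), (Zed, CHI, 29, Kim, LA), (Zed, CHI, 29, Xia, CHI), (Zed, CHI, 29, Zed, CHI), (Zed, MIA, 9, Bo, MIA), (Zed, MIA, 9, Ivy, SF), (Zed, MIA, 9, Jo, SEA), (Zed, MIA, 9, Zed, MIA)}.
Selection city ≠ city2: {(Bo, MIA, 9, Ivy, SF), (Bo, MIA, 9, Jo, SEA), (Ivy, SF, 9, Bo, MIA), (Ivy, SF, 9, Jo, SEA), (Ivy, SF, 9, Zed, MIA), (Jo, SEA, 9, Bo, MIA), (Jo, SEA, 9, Ivy, SF), (Jo, SEA, 9, Zed, MIA), (Kim, LA, 29, Xia, CHI), (Kim, LA, 29, Zed, CHI), (Xia, CHI, 29, Kim, LA), (Zed, CHI, 29, Kim, LA), (Zed, MIA, 9, Ivy, SF), (Zed, MIA, 9, Jo, SEA)}
Projecting to city2, city (6 duplicate(s) eliminated): {(CHI, LA), (LA, CHI), (MIA, SEA), (MIA, SF), (SEA, MIA), (SEA, SF), (SF, MIA), (SF, SEA)}

{(CHI, LA), (LA, CHI), (MIA, SEA), (MIA, SF), (SEA, MIA), (SEA, SF), (SF, MIA), (SF, SEA)}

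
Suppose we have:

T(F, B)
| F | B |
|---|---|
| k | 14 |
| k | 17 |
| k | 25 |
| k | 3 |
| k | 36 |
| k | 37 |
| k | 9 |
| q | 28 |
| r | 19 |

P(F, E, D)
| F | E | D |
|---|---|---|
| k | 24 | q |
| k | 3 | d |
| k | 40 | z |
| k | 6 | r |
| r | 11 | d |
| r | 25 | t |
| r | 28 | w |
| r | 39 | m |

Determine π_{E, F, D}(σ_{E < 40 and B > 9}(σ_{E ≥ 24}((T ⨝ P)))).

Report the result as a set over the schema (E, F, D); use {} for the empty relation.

T ⋈ P (natural join on F): {(k, 14, 24, q), (k, 14, 3, d), (k, 14, 40, z), (k, 14, 6, r), (k, 17, 24, q), (k, 17, 3, d), (k, 17, 40, z), (k, 17, 6, r), (k, 25, 24, q), (k, 25, 3, d), (k, 25, 40, z), (k, 25, 6, r), (k, 3, 24, q), (k, 3, 3, d), (k, 3, 40, z), (k, 3, 6, r), (k, 36, 24, q), (k, 36, 3, d), (k, 36, 40, z), (k, 36, 6, r), (k, 37, 24, q), (k, 37, 3, d), (k, 37, 40, z), (k, 37, 6, r), (k, 9, 24, q), (k, 9, 3, d), (k, 9, 40, z), (k, 9, 6, r), (r, 19, 11, d), (r, 19, 25, t), (r, 19, 28, w), (r, 19, 39, m)}
Apply σ_{E ≥ 24}; surviving tuples: {(k, 14, 24, q), (k, 14, 40, z), (k, 17, 24, q), (k, 17, 40, z), (k, 25, 24, q), (k, 25, 40, z), (k, 3, 24, q), (k, 3, 40, z), (k, 36, 24, q), (k, 36, 40, z), (k, 37, 24, q), (k, 37, 40, z), (k, 9, 24, q), (k, 9, 40, z), (r, 19, 25, t), (r, 19, 28, w), (r, 19, 39, m)}
Apply σ_{E < 40 and B > 9}; surviving tuples: {(k, 14, 24, q), (k, 17, 24, q), (k, 25, 24, q), (k, 36, 24, q), (k, 37, 24, q), (r, 19, 25, t), (r, 19, 28, w), (r, 19, 39, m)}
π[E, F, D]: project onto (E, F, D) (4 duplicate(s) eliminated) → {(24, k, q), (25, r, t), (28, r, w), (39, r, m)}

{(24, k, q), (25, r, t), (28, r, w), (39, r, m)}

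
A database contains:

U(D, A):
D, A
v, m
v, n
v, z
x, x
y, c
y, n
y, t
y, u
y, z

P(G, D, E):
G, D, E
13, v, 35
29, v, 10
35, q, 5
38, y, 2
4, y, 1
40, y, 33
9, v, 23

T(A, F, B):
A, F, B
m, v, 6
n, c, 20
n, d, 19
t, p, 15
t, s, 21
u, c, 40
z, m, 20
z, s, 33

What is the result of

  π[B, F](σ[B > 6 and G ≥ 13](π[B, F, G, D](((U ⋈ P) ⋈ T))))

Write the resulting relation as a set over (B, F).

{(15, p), (19, d), (20, c), (20, m), (21, s), (33, s), (40, c)}

Natural join on D: {(v, m, 13, 35), (v, m, 29, 10), (v, m, 9, 23), (v, n, 13, 35), (v, n, 29, 10), (v, n, 9, 23), (v, z, 13, 35), (v, z, 29, 10), (v, z, 9, 23), (y, c, 38, 2), (y, c, 4, 1), (y, c, 40, 33), (y, n, 38, 2), (y, n, 4, 1), (y, n, 40, 33), (y, t, 38, 2), (y, t, 4, 1), (y, t, 40, 33), (y, u, 38, 2), (y, u, 4, 1), (y, u, 40, 33), (y, z, 38, 2), (y, z, 4, 1), (y, z, 40, 33)}
Natural join on A: {(v, m, 13, 35, v, 6), (v, m, 29, 10, v, 6), (v, m, 9, 23, v, 6), (v, n, 13, 35, c, 20), (v, n, 13, 35, d, 19), (v, n, 29, 10, c, 20), (v, n, 29, 10, d, 19), (v, n, 9, 23, c, 20), (v, n, 9, 23, d, 19), (v, z, 13, 35, m, 20), (v, z, 13, 35, s, 33), (v, z, 29, 10, m, 20), (v, z, 29, 10, s, 33), (v, z, 9, 23, m, 20), (v, z, 9, 23, s, 33), (y, n, 38, 2, c, 20), (y, n, 38, 2, d, 19), (y, n, 4, 1, c, 20), (y, n, 4, 1, d, 19), (y, n, 40, 33, c, 20), (y, n, 40, 33, d, 19), (y, t, 38, 2, p, 15), (y, t, 38, 2, s, 21), (y, t, 4, 1, p, 15), (y, t, 4, 1, s, 21), (y, t, 40, 33, p, 15), (y, t, 40, 33, s, 21), (y, u, 38, 2, c, 40), (y, u, 4, 1, c, 40), (y, u, 40, 33, c, 40), (y, z, 38, 2, m, 20), (y, z, 38, 2, s, 33), (y, z, 4, 1, m, 20), (y, z, 4, 1, s, 33), (y, z, 40, 33, m, 20), (y, z, 40, 33, s, 33)}
Keep only column(s) B, F, G, D: {(15, p, 38, y), (15, p, 4, y), (15, p, 40, y), (19, d, 13, v), (19, d, 29, v), (19, d, 38, y), (19, d, 4, y), (19, d, 40, y), (19, d, 9, v), (20, c, 13, v), (20, c, 29, v), (20, c, 38, y), (20, c, 4, y), (20, c, 40, y), (20, c, 9, v), (20, m, 13, v), (20, m, 29, v), (20, m, 38, y), (20, m, 4, y), (20, m, 40, y), (20, m, 9, v), (21, s, 38, y), (21, s, 4, y), (21, s, 40, y), (33, s, 13, v), (33, s, 29, v), (33, s, 38, y), (33, s, 4, y), (33, s, 40, y), (33, s, 9, v), (40, c, 38, y), (40, c, 4, y), (40, c, 40, y), (6, v, 13, v), (6, v, 29, v), (6, v, 9, v)}
Filtering on B > 6 and G ≥ 13 leaves {(15, p, 38, y), (15, p, 40, y), (19, d, 13, v), (19, d, 29, v), (19, d, 38, y), (19, d, 40, y), (20, c, 13, v), (20, c, 29, v), (20, c, 38, y), (20, c, 40, y), (20, m, 13, v), (20, m, 29, v), (20, m, 38, y), (20, m, 40, y), (21, s, 38, y), (21, s, 40, y), (33, s, 13, v), (33, s, 29, v), (33, s, 38, y), (33, s, 40, y), (40, c, 38, y), (40, c, 40, y)}.
Keep only column(s) B, F (15 duplicate(s) eliminated): {(15, p), (19, d), (20, c), (20, m), (21, s), (33, s), (40, c)}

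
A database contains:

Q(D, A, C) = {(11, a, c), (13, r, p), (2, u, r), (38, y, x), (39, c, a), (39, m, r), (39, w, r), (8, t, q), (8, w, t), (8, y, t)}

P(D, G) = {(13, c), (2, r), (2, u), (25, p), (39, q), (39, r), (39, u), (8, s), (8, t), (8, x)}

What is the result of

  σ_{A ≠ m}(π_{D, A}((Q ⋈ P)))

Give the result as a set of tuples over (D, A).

Natural join on D: {(13, r, p, c), (2, u, r, r), (2, u, r, u), (39, c, a, q), (39, c, a, r), (39, c, a, u), (39, m, r, q), (39, m, r, r), (39, m, r, u), (39, w, r, q), (39, w, r, r), (39, w, r, u), (8, t, q, s), (8, t, q, t), (8, t, q, x), (8, w, t, s), (8, w, t, t), (8, w, t, x), (8, y, t, s), (8, y, t, t), (8, y, t, x)}
π_{D, A} gives {(13, r), (2, u), (39, c), (39, m), (39, w), (8, t), (8, w), (8, y)} (13 duplicate(s) eliminated).
Selection A ≠ m: {(13, r), (2, u), (39, c), (39, w), (8, t), (8, w), (8, y)}

{(13, r), (2, u), (39, c), (39, w), (8, t), (8, w), (8, y)}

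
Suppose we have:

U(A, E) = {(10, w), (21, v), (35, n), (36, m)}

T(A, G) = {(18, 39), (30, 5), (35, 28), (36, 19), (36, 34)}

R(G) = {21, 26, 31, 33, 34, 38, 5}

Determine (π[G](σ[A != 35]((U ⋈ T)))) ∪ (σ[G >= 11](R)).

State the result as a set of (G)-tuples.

U ⋈ T (natural join on A): {(35, n, 28), (36, m, 19), (36, m, 34)}
Apply σ_{A != 35}; surviving tuples: {(36, m, 19), (36, m, 34)}
Keep only column(s) G: {19, 34}
Apply σ_{G >= 11}; surviving tuples: {21, 26, 31, 33, 34, 38}
Set union of the two operands is {19, 21, 26, 31, 33, 34, 38}.

{19, 21, 26, 31, 33, 34, 38}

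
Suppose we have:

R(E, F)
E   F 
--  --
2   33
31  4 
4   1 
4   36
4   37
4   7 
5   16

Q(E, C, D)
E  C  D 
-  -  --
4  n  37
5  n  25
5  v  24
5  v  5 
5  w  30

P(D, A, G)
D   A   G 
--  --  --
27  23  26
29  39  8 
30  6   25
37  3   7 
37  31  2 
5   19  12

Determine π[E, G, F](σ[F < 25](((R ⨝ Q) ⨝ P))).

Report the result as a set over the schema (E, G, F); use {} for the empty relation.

R ⋈ Q (natural join on E): {(4, 1, n, 37), (4, 36, n, 37), (4, 37, n, 37), (4, 7, n, 37), (5, 16, n, 25), (5, 16, v, 24), (5, 16, v, 5), (5, 16, w, 30)}
(R ⨝ Q) ⋈ P (natural join on D): {(4, 1, n, 37, 3, 7), (4, 1, n, 37, 31, 2), (4, 36, n, 37, 3, 7), (4, 36, n, 37, 31, 2), (4, 37, n, 37, 3, 7), (4, 37, n, 37, 31, 2), (4, 7, n, 37, 3, 7), (4, 7, n, 37, 31, 2), (5, 16, v, 5, 19, 12), (5, 16, w, 30, 6, 25)}
Filtering on F < 25 leaves {(4, 1, n, 37, 3, 7), (4, 1, n, 37, 31, 2), (4, 7, n, 37, 3, 7), (4, 7, n, 37, 31, 2), (5, 16, v, 5, 19, 12), (5, 16, w, 30, 6, 25)}.
π_{E, G, F} gives {(4, 2, 1), (4, 2, 7), (4, 7, 1), (4, 7, 7), (5, 12, 16), (5, 25, 16)}.

{(4, 2, 1), (4, 2, 7), (4, 7, 1), (4, 7, 7), (5, 12, 16), (5, 25, 16)}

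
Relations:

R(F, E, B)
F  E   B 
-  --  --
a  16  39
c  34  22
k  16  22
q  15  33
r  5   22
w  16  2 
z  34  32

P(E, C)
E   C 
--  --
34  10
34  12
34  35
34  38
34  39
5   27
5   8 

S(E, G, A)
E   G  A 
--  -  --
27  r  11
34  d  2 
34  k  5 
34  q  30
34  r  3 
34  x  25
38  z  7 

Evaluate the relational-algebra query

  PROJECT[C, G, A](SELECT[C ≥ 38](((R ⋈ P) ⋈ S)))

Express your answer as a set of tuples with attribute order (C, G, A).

{(38, d, 2), (38, k, 5), (38, q, 30), (38, r, 3), (38, x, 25), (39, d, 2), (39, k, 5), (39, q, 30), (39, r, 3), (39, x, 25)}

Natural join on E: {(c, 34, 22, 10), (c, 34, 22, 12), (c, 34, 22, 35), (c, 34, 22, 38), (c, 34, 22, 39), (r, 5, 22, 27), (r, 5, 22, 8), (z, 34, 32, 10), (z, 34, 32, 12), (z, 34, 32, 35), (z, 34, 32, 38), (z, 34, 32, 39)}
Natural join on E: {(c, 34, 22, 10, d, 2), (c, 34, 22, 10, k, 5), (c, 34, 22, 10, q, 30), (c, 34, 22, 10, r, 3), (c, 34, 22, 10, x, 25), (c, 34, 22, 12, d, 2), (c, 34, 22, 12, k, 5), (c, 34, 22, 12, q, 30), (c, 34, 22, 12, r, 3), (c, 34, 22, 12, x, 25), (c, 34, 22, 35, d, 2), (c, 34, 22, 35, k, 5), (c, 34, 22, 35, q, 30), (c, 34, 22, 35, r, 3), (c, 34, 22, 35, x, 25), (c, 34, 22, 38, d, 2), (c, 34, 22, 38, k, 5), (c, 34, 22, 38, q, 30), (c, 34, 22, 38, r, 3), (c, 34, 22, 38, x, 25), (c, 34, 22, 39, d, 2), (c, 34, 22, 39, k, 5), (c, 34, 22, 39, q, 30), (c, 34, 22, 39, r, 3), (c, 34, 22, 39, x, 25), (z, 34, 32, 10, d, 2), (z, 34, 32, 10, k, 5), (z, 34, 32, 10, q, 30), (z, 34, 32, 10, r, 3), (z, 34, 32, 10, x, 25), (z, 34, 32, 12, d, 2), (z, 34, 32, 12, k, 5), (z, 34, 32, 12, q, 30), (z, 34, 32, 12, r, 3), (z, 34, 32, 12, x, 25), (z, 34, 32, 35, d, 2), (z, 34, 32, 35, k, 5), (z, 34, 32, 35, q, 30), (z, 34, 32, 35, r, 3), (z, 34, 32, 35, x, 25), (z, 34, 32, 38, d, 2), (z, 34, 32, 38, k, 5), (z, 34, 32, 38, q, 30), (z, 34, 32, 38, r, 3), (z, 34, 32, 38, x, 25), (z, 34, 32, 39, d, 2), (z, 34, 32, 39, k, 5), (z, 34, 32, 39, q, 30), (z, 34, 32, 39, r, 3), (z, 34, 32, 39, x, 25)}
Filtering on C ≥ 38 leaves {(c, 34, 22, 38, d, 2), (c, 34, 22, 38, k, 5), (c, 34, 22, 38, q, 30), (c, 34, 22, 38, r, 3), (c, 34, 22, 38, x, 25), (c, 34, 22, 39, d, 2), (c, 34, 22, 39, k, 5), (c, 34, 22, 39, q, 30), (c, 34, 22, 39, r, 3), (c, 34, 22, 39, x, 25), (z, 34, 32, 38, d, 2), (z, 34, 32, 38, k, 5), (z, 34, 32, 38, q, 30), (z, 34, 32, 38, r, 3), (z, 34, 32, 38, x, 25), (z, 34, 32, 39, d, 2), (z, 34, 32, 39, k, 5), (z, 34, 32, 39, q, 30), (z, 34, 32, 39, r, 3), (z, 34, 32, 39, x, 25)}.
Keep only column(s) C, G, A (10 duplicate(s) eliminated): {(38, d, 2), (38, k, 5), (38, q, 30), (38, r, 3), (38, x, 25), (39, d, 2), (39, k, 5), (39, q, 30), (39, r, 3), (39, x, 25)}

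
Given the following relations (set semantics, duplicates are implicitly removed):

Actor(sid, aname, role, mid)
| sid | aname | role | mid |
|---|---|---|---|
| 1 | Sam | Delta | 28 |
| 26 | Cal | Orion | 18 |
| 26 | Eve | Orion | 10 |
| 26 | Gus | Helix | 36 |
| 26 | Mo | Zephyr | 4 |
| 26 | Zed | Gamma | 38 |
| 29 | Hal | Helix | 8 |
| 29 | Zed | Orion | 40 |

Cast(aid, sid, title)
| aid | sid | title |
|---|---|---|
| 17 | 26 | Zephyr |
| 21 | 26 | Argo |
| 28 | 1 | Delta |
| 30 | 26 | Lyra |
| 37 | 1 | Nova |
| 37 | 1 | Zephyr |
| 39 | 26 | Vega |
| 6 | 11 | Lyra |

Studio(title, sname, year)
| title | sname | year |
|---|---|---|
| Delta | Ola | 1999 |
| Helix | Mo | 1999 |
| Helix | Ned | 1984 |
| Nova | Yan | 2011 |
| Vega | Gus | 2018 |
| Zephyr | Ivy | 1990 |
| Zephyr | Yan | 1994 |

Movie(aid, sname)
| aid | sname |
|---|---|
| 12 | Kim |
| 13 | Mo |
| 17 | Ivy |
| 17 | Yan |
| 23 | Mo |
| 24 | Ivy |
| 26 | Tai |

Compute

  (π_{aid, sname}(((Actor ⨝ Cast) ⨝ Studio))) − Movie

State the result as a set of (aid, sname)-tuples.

Actor ⋈ Cast (natural join on sid): {(1, Sam, Delta, 28, 28, Delta), (1, Sam, Delta, 28, 37, Nova), (1, Sam, Delta, 28, 37, Zephyr), (26, Cal, Orion, 18, 17, Zephyr), (26, Cal, Orion, 18, 21, Argo), (26, Cal, Orion, 18, 30, Lyra), (26, Cal, Orion, 18, 39, Vega), (26, Eve, Orion, 10, 17, Zephyr), (26, Eve, Orion, 10, 21, Argo), (26, Eve, Orion, 10, 30, Lyra), (26, Eve, Orion, 10, 39, Vega), (26, Gus, Helix, 36, 17, Zephyr), (26, Gus, Helix, 36, 21, Argo), (26, Gus, Helix, 36, 30, Lyra), (26, Gus, Helix, 36, 39, Vega), (26, Mo, Zephyr, 4, 17, Zephyr), (26, Mo, Zephyr, 4, 21, Argo), (26, Mo, Zephyr, 4, 30, Lyra), (26, Mo, Zephyr, 4, 39, Vega), (26, Zed, Gamma, 38, 17, Zephyr), (26, Zed, Gamma, 38, 21, Argo), (26, Zed, Gamma, 38, 30, Lyra), (26, Zed, Gamma, 38, 39, Vega)}
(Actor ⨝ Cast) ⋈ Studio (natural join on title): {(1, Sam, Delta, 28, 28, Delta, Ola, 1999), (1, Sam, Delta, 28, 37, Nova, Yan, 2011), (1, Sam, Delta, 28, 37, Zephyr, Ivy, 1990), (1, Sam, Delta, 28, 37, Zephyr, Yan, 1994), (26, Cal, Orion, 18, 17, Zephyr, Ivy, 1990), (26, Cal, Orion, 18, 17, Zephyr, Yan, 1994), (26, Cal, Orion, 18, 39, Vega, Gus, 2018), (26, Eve, Orion, 10, 17, Zephyr, Ivy, 1990), (26, Eve, Orion, 10, 17, Zephyr, Yan, 1994), (26, Eve, Orion, 10, 39, Vega, Gus, 2018), (26, Gus, Helix, 36, 17, Zephyr, Ivy, 1990), (26, Gus, Helix, 36, 17, Zephyr, Yan, 1994), (26, Gus, Helix, 36, 39, Vega, Gus, 2018), (26, Mo, Zephyr, 4, 17, Zephyr, Ivy, 1990), (26, Mo, Zephyr, 4, 17, Zephyr, Yan, 1994), (26, Mo, Zephyr, 4, 39, Vega, Gus, 2018), (26, Zed, Gamma, 38, 17, Zephyr, Ivy, 1990), (26, Zed, Gamma, 38, 17, Zephyr, Yan, 1994), (26, Zed, Gamma, 38, 39, Vega, Gus, 2018)}
π[aid, sname]: project onto (aid, sname) (13 duplicate(s) eliminated) → {(17, Ivy), (17, Yan), (28, Ola), (37, Ivy), (37, Yan), (39, Gus)}
Taking the difference: {(28, Ola), (37, Ivy), (37, Yan), (39, Gus)}

{(28, Ola), (37, Ivy), (37, Yan), (39, Gus)}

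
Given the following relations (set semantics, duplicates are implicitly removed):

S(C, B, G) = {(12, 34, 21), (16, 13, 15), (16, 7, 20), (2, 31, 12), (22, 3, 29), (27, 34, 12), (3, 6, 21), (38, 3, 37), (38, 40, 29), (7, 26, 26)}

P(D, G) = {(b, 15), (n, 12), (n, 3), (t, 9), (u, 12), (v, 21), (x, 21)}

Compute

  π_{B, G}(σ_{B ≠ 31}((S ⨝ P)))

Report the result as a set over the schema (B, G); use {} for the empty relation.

Joining S and P on G yields {(12, 34, 21, v), (12, 34, 21, x), (16, 13, 15, b), (2, 31, 12, n), (2, 31, 12, u), (27, 34, 12, n), (27, 34, 12, u), (3, 6, 21, v), (3, 6, 21, x)}.
Selection B ≠ 31: {(12, 34, 21, v), (12, 34, 21, x), (16, 13, 15, b), (27, 34, 12, n), (27, 34, 12, u), (3, 6, 21, v), (3, 6, 21, x)}
Projecting to B, G (3 duplicate(s) eliminated): {(13, 15), (34, 12), (34, 21), (6, 21)}

{(13, 15), (34, 12), (34, 21), (6, 21)}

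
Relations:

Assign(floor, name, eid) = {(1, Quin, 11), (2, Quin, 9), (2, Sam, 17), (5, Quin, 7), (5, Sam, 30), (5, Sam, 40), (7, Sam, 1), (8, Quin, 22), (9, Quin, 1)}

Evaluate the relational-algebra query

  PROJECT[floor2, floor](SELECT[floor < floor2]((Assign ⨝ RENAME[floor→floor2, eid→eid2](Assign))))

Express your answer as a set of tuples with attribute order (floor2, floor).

{(2, 1), (5, 1), (5, 2), (7, 2), (7, 5), (8, 1), (8, 2), (8, 5), (9, 1), (9, 2), (9, 5), (9, 8)}

ρ[floor→floor2, eid→eid2]: schema becomes (floor2, name, eid2); tuples unchanged.
Assign ⋈ RENAME[floor→floor2, eid→eid2](Assign) (natural join on name): {(1, Quin, 11, 1, 11), (1, Quin, 11, 2, 9), (1, Quin, 11, 5, 7), (1, Quin, 11, 8, 22), (1, Quin, 11, 9, 1), (2, Quin, 9, 1, 11), (2, Quin, 9, 2, 9), (2, Quin, 9, 5, 7), (2, Quin, 9, 8, 22), (2, Quin, 9, 9, 1), (2, Sam, 17, 2, 17), (2, Sam, 17, 5, 30), (2, Sam, 17, 5, 40), (2, Sam, 17, 7, 1), (5, Quin, 7, 1, 11), (5, Quin, 7, 2, 9), (5, Quin, 7, 5, 7), (5, Quin, 7, 8, 22), (5, Quin, 7, 9, 1), (5, Sam, 30, 2, 17), (5, Sam, 30, 5, 30), (5, Sam, 30, 5, 40), (5, Sam, 30, 7, 1), (5, Sam, 40, 2, 17), (5, Sam, 40, 5, 30), (5, Sam, 40, 5, 40), (5, Sam, 40, 7, 1), (7, Sam, 1, 2, 17), (7, Sam, 1, 5, 30), (7, Sam, 1, 5, 40), (7, Sam, 1, 7, 1), (8, Quin, 22, 1, 11), (8, Quin, 22, 2, 9), (8, Quin, 22, 5, 7), (8, Quin, 22, 8, 22), (8, Quin, 22, 9, 1), (9, Quin, 1, 1, 11), (9, Quin, 1, 2, 9), (9, Quin, 1, 5, 7), (9, Quin, 1, 8, 22), (9, Quin, 1, 9, 1)}
σ[floor < floor2]: keep tuples satisfying floor < floor2 → {(1, Quin, 11, 2, 9), (1, Quin, 11, 5, 7), (1, Quin, 11, 8, 22), (1, Quin, 11, 9, 1), (2, Quin, 9, 5, 7), (2, Quin, 9, 8, 22), (2, Quin, 9, 9, 1), (2, Sam, 17, 5, 30), (2, Sam, 17, 5, 40), (2, Sam, 17, 7, 1), (5, Quin, 7, 8, 22), (5, Quin, 7, 9, 1), (5, Sam, 30, 7, 1), (5, Sam, 40, 7, 1), (8, Quin, 22, 9, 1)}
π_{floor2, floor} gives {(2, 1), (5, 1), (5, 2), (7, 2), (7, 5), (8, 1), (8, 2), (8, 5), (9, 1), (9, 2), (9, 5), (9, 8)} (3 duplicate(s) eliminated).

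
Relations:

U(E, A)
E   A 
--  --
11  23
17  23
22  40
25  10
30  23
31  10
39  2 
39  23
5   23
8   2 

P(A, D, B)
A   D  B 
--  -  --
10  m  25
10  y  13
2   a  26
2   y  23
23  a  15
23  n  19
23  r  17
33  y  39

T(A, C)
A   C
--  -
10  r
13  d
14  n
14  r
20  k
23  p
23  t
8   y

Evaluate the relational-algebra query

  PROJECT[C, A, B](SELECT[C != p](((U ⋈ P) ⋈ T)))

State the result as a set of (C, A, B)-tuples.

Natural join on A: {(11, 23, a, 15), (11, 23, n, 19), (11, 23, r, 17), (17, 23, a, 15), (17, 23, n, 19), (17, 23, r, 17), (25, 10, m, 25), (25, 10, y, 13), (30, 23, a, 15), (30, 23, n, 19), (30, 23, r, 17), (31, 10, m, 25), (31, 10, y, 13), (39, 2, a, 26), (39, 2, y, 23), (39, 23, a, 15), (39, 23, n, 19), (39, 23, r, 17), (5, 23, a, 15), (5, 23, n, 19), (5, 23, r, 17), (8, 2, a, 26), (8, 2, y, 23)}
Natural join on A: {(11, 23, a, 15, p), (11, 23, a, 15, t), (11, 23, n, 19, p), (11, 23, n, 19, t), (11, 23, r, 17, p), (11, 23, r, 17, t), (17, 23, a, 15, p), (17, 23, a, 15, t), (17, 23, n, 19, p), (17, 23, n, 19, t), (17, 23, r, 17, p), (17, 23, r, 17, t), (25, 10, m, 25, r), (25, 10, y, 13, r), (30, 23, a, 15, p), (30, 23, a, 15, t), (30, 23, n, 19, p), (30, 23, n, 19, t), (30, 23, r, 17, p), (30, 23, r, 17, t), (31, 10, m, 25, r), (31, 10, y, 13, r), (39, 23, a, 15, p), (39, 23, a, 15, t), (39, 23, n, 19, p), (39, 23, n, 19, t), (39, 23, r, 17, p), (39, 23, r, 17, t), (5, 23, a, 15, p), (5, 23, a, 15, t), (5, 23, n, 19, p), (5, 23, n, 19, t), (5, 23, r, 17, p), (5, 23, r, 17, t)}
Selection C != p: {(11, 23, a, 15, t), (11, 23, n, 19, t), (11, 23, r, 17, t), (17, 23, a, 15, t), (17, 23, n, 19, t), (17, 23, r, 17, t), (25, 10, m, 25, r), (25, 10, y, 13, r), (30, 23, a, 15, t), (30, 23, n, 19, t), (30, 23, r, 17, t), (31, 10, m, 25, r), (31, 10, y, 13, r), (39, 23, a, 15, t), (39, 23, n, 19, t), (39, 23, r, 17, t), (5, 23, a, 15, t), (5, 23, n, 19, t), (5, 23, r, 17, t)}
Keep only column(s) C, A, B (14 duplicate(s) eliminated): {(r, 10, 13), (r, 10, 25), (t, 23, 15), (t, 23, 17), (t, 23, 19)}

{(r, 10, 13), (r, 10, 25), (t, 23, 15), (t, 23, 17), (t, 23, 19)}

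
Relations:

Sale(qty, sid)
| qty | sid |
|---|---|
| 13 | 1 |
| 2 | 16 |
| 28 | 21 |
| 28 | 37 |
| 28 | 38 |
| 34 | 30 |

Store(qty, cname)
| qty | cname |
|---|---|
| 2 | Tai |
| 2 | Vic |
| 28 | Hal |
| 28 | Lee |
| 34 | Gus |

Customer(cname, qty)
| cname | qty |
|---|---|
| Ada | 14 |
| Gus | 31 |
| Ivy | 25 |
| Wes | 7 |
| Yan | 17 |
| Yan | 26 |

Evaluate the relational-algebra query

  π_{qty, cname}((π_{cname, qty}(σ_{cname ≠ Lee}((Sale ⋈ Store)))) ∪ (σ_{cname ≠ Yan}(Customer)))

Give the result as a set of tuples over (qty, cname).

{(14, Ada), (2, Tai), (2, Vic), (25, Ivy), (28, Hal), (31, Gus), (34, Gus), (7, Wes)}

Sale ⋈ Store (natural join on qty): {(2, 16, Tai), (2, 16, Vic), (28, 21, Hal), (28, 21, Lee), (28, 37, Hal), (28, 37, Lee), (28, 38, Hal), (28, 38, Lee), (34, 30, Gus)}
Selection cname ≠ Lee: {(2, 16, Tai), (2, 16, Vic), (28, 21, Hal), (28, 37, Hal), (28, 38, Hal), (34, 30, Gus)}
π[cname, qty]: project onto (cname, qty) (2 duplicate(s) eliminated) → {(Gus, 34), (Hal, 28), (Tai, 2), (Vic, 2)}
Selection cname ≠ Yan: {(Ada, 14), (Gus, 31), (Ivy, 25), (Wes, 7)}
Taking the union: {(Ada, 14), (Gus, 31), (Gus, 34), (Hal, 28), (Ivy, 25), (Tai, 2), (Vic, 2), (Wes, 7)}
π[qty, cname]: project onto (qty, cname) → {(14, Ada), (2, Tai), (2, Vic), (25, Ivy), (28, Hal), (31, Gus), (34, Gus), (7, Wes)}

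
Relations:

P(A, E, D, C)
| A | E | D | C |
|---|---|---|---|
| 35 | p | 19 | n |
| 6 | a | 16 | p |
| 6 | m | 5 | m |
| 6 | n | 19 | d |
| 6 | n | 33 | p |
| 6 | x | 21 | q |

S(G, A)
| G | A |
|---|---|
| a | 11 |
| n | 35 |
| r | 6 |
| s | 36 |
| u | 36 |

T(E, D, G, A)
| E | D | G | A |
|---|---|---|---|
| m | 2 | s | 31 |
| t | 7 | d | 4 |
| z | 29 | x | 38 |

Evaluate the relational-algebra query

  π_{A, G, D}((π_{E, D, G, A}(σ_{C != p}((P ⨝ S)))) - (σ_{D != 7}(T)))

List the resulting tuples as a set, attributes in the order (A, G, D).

Joining P and S on A yields {(35, p, 19, n, n), (6, a, 16, p, r), (6, m, 5, m, r), (6, n, 19, d, r), (6, n, 33, p, r), (6, x, 21, q, r)}.
Selection C != p: {(35, p, 19, n, n), (6, m, 5, m, r), (6, n, 19, d, r), (6, x, 21, q, r)}
π[E, D, G, A]: project onto (E, D, G, A) → {(m, 5, r, 6), (n, 19, r, 6), (p, 19, n, 35), (x, 21, r, 6)}
Selection D != 7: {(m, 2, s, 31), (z, 29, x, 38)}
Taking the difference: {(m, 5, r, 6), (n, 19, r, 6), (p, 19, n, 35), (x, 21, r, 6)}
π[A, G, D]: project onto (A, G, D) → {(35, n, 19), (6, r, 19), (6, r, 21), (6, r, 5)}

{(35, n, 19), (6, r, 19), (6, r, 21), (6, r, 5)}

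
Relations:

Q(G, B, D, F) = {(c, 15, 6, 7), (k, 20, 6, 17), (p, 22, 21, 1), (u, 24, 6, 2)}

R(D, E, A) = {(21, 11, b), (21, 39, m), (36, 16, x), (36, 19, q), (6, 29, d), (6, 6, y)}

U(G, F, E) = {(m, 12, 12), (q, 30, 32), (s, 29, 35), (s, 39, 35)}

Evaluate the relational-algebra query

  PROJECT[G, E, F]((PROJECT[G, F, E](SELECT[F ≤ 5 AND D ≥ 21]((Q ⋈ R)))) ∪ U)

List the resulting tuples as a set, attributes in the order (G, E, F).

Natural join on D: {(c, 15, 6, 7, 29, d), (c, 15, 6, 7, 6, y), (k, 20, 6, 17, 29, d), (k, 20, 6, 17, 6, y), (p, 22, 21, 1, 11, b), (p, 22, 21, 1, 39, m), (u, 24, 6, 2, 29, d), (u, 24, 6, 2, 6, y)}
Filtering on F ≤ 5 AND D ≥ 21 leaves {(p, 22, 21, 1, 11, b), (p, 22, 21, 1, 39, m)}.
π_{G, F, E} gives {(p, 1, 11), (p, 1, 39)}.
Taking the union: {(m, 12, 12), (p, 1, 11), (p, 1, 39), (q, 30, 32), (s, 29, 35), (s, 39, 35)}
π_{G, E, F} gives {(m, 12, 12), (p, 11, 1), (p, 39, 1), (q, 32, 30), (s, 35, 29), (s, 35, 39)}.

{(m, 12, 12), (p, 11, 1), (p, 39, 1), (q, 32, 30), (s, 35, 29), (s, 35, 39)}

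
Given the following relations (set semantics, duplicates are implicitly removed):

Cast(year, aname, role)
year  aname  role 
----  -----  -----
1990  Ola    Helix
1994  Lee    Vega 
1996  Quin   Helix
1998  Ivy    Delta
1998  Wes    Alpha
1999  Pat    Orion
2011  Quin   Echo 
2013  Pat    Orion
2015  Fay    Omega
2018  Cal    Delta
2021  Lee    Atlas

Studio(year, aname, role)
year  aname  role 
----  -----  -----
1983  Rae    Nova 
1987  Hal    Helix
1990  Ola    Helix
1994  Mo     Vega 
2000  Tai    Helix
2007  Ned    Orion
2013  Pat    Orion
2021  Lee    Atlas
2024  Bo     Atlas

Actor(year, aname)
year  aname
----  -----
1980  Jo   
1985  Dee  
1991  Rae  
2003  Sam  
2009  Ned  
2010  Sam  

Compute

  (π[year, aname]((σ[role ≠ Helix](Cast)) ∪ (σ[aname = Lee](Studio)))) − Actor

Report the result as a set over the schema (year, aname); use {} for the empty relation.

{(1994, Lee), (1998, Ivy), (1998, Wes), (1999, Pat), (2011, Quin), (2013, Pat), (2015, Fay), (2018, Cal), (2021, Lee)}

Selection role ≠ Helix: {(1994, Lee, Vega), (1998, Ivy, Delta), (1998, Wes, Alpha), (1999, Pat, Orion), (2011, Quin, Echo), (2013, Pat, Orion), (2015, Fay, Omega), (2018, Cal, Delta), (2021, Lee, Atlas)}
Selection aname = Lee: {(2021, Lee, Atlas)}
Union: {(1994, Lee, Vega), (1998, Ivy, Delta), (1998, Wes, Alpha), (1999, Pat, Orion), (2011, Quin, Echo), (2013, Pat, Orion), (2015, Fay, Omega), (2018, Cal, Delta), (2021, Lee, Atlas)} with {(2021, Lee, Atlas)} → {(1994, Lee, Vega), (1998, Ivy, Delta), (1998, Wes, Alpha), (1999, Pat, Orion), (2011, Quin, Echo), (2013, Pat, Orion), (2015, Fay, Omega), (2018, Cal, Delta), (2021, Lee, Atlas)}
Projecting to year, aname: {(1994, Lee), (1998, Ivy), (1998, Wes), (1999, Pat), (2011, Quin), (2013, Pat), (2015, Fay), (2018, Cal), (2021, Lee)}
Difference: {(1994, Lee), (1998, Ivy), (1998, Wes), (1999, Pat), (2011, Quin), (2013, Pat), (2015, Fay), (2018, Cal), (2021, Lee)} with {(1980, Jo), (1985, Dee), (1991, Rae), (2003, Sam), (2009, Ned), (2010, Sam)} → {(1994, Lee), (1998, Ivy), (1998, Wes), (1999, Pat), (2011, Quin), (2013, Pat), (2015, Fay), (2018, Cal), (2021, Lee)}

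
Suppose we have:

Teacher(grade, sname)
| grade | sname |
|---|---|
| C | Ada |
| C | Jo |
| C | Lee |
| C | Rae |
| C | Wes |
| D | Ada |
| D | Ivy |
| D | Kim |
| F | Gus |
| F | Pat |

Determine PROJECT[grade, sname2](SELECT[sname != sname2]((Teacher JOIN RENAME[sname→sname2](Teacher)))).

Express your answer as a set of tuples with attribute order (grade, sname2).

{(C, Ada), (C, Jo), (C, Lee), (C, Rae), (C, Wes), (D, Ada), (D, Ivy), (D, Kim), (F, Gus), (F, Pat)}

ρ[sname→sname2]: schema becomes (grade, sname2); tuples unchanged.
Natural join on grade: {(C, Ada, Ada), (C, Ada, Jo), (C, Ada, Lee), (C, Ada, Rae), (C, Ada, Wes), (C, Jo, Ada), (C, Jo, Jo), (C, Jo, Lee), (C, Jo, Rae), (C, Jo, Wes), (C, Lee, Ada), (C, Lee, Jo), (C, Lee, Lee), (C, Lee, Rae), (C, Lee, Wes), (C, Rae, Ada), (C, Rae, Jo), (C, Rae, Lee), (C, Rae, Rae), (C, Rae, Wes), (C, Wes, Ada), (C, Wes, Jo), (C, Wes, Lee), (C, Wes, Rae), (C, Wes, Wes), (D, Ada, Ada), (D, Ada, Ivy), (D, Ada, Kim), (D, Ivy, Ada), (D, Ivy, Ivy), (D, Ivy, Kim), (D, Kim, Ada), (D, Kim, Ivy), (D, Kim, Kim), (F, Gus, Gus), (F, Gus, Pat), (F, Pat, Gus), (F, Pat, Pat)}
Apply σ_{sname != sname2}; surviving tuples: {(C, Ada, Jo), (C, Ada, Lee), (C, Ada, Rae), (C, Ada, Wes), (C, Jo, Ada), (C, Jo, Lee), (C, Jo, Rae), (C, Jo, Wes), (C, Lee, Ada), (C, Lee, Jo), (C, Lee, Rae), (C, Lee, Wes), (C, Rae, Ada), (C, Rae, Jo), (C, Rae, Lee), (C, Rae, Wes), (C, Wes, Ada), (C, Wes, Jo), (C, Wes, Lee), (C, Wes, Rae), (D, Ada, Ivy), (D, Ada, Kim), (D, Ivy, Ada), (D, Ivy, Kim), (D, Kim, Ada), (D, Kim, Ivy), (F, Gus, Pat), (F, Pat, Gus)}
π[grade, sname2]: project onto (grade, sname2) (18 duplicate(s) eliminated) → {(C, Ada), (C, Jo), (C, Lee), (C, Rae), (C, Wes), (D, Ada), (D, Ivy), (D, Kim), (F, Gus), (F, Pat)}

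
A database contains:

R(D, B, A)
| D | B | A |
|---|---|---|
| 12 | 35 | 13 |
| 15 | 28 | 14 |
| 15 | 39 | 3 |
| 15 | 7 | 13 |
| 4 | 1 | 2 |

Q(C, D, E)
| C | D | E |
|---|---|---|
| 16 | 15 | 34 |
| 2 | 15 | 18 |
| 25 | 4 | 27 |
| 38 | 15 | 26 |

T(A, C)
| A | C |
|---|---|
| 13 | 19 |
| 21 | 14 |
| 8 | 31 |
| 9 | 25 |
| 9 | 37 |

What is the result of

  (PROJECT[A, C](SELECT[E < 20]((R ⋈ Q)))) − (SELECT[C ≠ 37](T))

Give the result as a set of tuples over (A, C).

{(13, 2), (14, 2), (3, 2)}

Natural join on D: {(15, 28, 14, 16, 34), (15, 28, 14, 2, 18), (15, 28, 14, 38, 26), (15, 39, 3, 16, 34), (15, 39, 3, 2, 18), (15, 39, 3, 38, 26), (15, 7, 13, 16, 34), (15, 7, 13, 2, 18), (15, 7, 13, 38, 26), (4, 1, 2, 25, 27)}
Filtering on E < 20 leaves {(15, 28, 14, 2, 18), (15, 39, 3, 2, 18), (15, 7, 13, 2, 18)}.
π_{A, C} gives {(13, 2), (14, 2), (3, 2)}.
Filtering on C ≠ 37 leaves {(13, 19), (21, 14), (8, 31), (9, 25)}.
Difference: {(13, 2), (14, 2), (3, 2)} with {(13, 19), (21, 14), (8, 31), (9, 25)} → {(13, 2), (14, 2), (3, 2)}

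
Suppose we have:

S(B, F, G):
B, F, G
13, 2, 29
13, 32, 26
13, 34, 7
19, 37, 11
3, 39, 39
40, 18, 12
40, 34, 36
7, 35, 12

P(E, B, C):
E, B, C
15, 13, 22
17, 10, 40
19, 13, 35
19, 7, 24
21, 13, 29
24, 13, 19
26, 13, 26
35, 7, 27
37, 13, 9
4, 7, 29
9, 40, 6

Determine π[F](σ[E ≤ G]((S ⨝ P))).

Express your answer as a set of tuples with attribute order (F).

{18, 2, 32, 34, 35}

Joining S and P on B yields {(13, 2, 29, 15, 22), (13, 2, 29, 19, 35), (13, 2, 29, 21, 29), (13, 2, 29, 24, 19), (13, 2, 29, 26, 26), (13, 2, 29, 37, 9), (13, 32, 26, 15, 22), (13, 32, 26, 19, 35), (13, 32, 26, 21, 29), (13, 32, 26, 24, 19), (13, 32, 26, 26, 26), (13, 32, 26, 37, 9), (13, 34, 7, 15, 22), (13, 34, 7, 19, 35), (13, 34, 7, 21, 29), (13, 34, 7, 24, 19), (13, 34, 7, 26, 26), (13, 34, 7, 37, 9), (40, 18, 12, 9, 6), (40, 34, 36, 9, 6), (7, 35, 12, 19, 24), (7, 35, 12, 35, 27), (7, 35, 12, 4, 29)}.
Selection E ≤ G: {(13, 2, 29, 15, 22), (13, 2, 29, 19, 35), (13, 2, 29, 21, 29), (13, 2, 29, 24, 19), (13, 2, 29, 26, 26), (13, 32, 26, 15, 22), (13, 32, 26, 19, 35), (13, 32, 26, 21, 29), (13, 32, 26, 24, 19), (13, 32, 26, 26, 26), (40, 18, 12, 9, 6), (40, 34, 36, 9, 6), (7, 35, 12, 4, 29)}
Projecting to F (8 duplicate(s) eliminated): {18, 2, 32, 34, 35}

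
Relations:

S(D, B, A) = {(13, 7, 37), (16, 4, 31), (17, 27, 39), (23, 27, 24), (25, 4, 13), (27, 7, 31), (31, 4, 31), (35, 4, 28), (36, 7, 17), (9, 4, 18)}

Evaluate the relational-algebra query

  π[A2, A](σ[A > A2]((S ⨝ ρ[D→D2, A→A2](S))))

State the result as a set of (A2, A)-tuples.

{(13, 18), (13, 28), (13, 31), (17, 31), (17, 37), (18, 28), (18, 31), (24, 39), (28, 31), (31, 37)}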